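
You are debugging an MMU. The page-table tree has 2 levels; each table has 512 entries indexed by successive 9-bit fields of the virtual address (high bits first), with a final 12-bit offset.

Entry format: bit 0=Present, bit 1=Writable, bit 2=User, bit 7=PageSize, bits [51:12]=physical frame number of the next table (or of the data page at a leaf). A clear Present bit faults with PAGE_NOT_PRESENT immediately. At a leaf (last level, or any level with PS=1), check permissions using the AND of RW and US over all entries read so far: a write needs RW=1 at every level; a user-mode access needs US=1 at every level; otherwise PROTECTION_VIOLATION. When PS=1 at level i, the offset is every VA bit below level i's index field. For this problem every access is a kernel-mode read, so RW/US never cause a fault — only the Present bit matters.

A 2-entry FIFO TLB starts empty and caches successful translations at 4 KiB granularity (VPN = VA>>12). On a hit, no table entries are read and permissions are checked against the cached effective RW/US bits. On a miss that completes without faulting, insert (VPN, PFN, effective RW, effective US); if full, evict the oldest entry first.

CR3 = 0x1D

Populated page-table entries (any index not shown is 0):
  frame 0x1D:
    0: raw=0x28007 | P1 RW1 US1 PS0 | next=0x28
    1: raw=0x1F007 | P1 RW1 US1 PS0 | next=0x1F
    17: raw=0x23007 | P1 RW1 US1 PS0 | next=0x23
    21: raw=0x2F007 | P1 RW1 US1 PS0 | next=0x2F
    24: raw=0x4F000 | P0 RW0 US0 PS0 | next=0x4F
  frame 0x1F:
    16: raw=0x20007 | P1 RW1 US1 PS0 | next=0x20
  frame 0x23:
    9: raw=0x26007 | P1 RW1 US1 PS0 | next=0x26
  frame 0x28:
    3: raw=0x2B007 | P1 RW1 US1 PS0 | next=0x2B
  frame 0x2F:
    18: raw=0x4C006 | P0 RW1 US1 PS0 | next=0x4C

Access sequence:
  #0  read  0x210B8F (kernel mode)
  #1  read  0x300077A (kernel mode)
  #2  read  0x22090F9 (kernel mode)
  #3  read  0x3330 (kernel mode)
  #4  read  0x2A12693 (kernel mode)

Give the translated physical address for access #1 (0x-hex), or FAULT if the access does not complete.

Per-access translation:
#0 VA=0x210B8F (r,kernel):
  [0] read 0x1D idx=1: raw=0x1F007 flags P=1 W=1 U=1 S=0
  [1] read 0x1F idx=16: raw=0x20007 flags P=1 W=1 U=1 S=0
  ⇒ phys 0x20B8F  [2 reads]
#1 VA=0x300077A (r,kernel):
  [0] read 0x1D idx=24: raw=0x4F000 flags P=0 W=0 U=0 S=0
  → PAGE_NOT_PRESENT  (1 entries read)
#2 VA=0x22090F9 (r,kernel):
  [0] read 0x1D idx=17: raw=0x23007 flags P=1 W=1 U=1 S=0
  [1] read 0x23 idx=9: raw=0x26007 flags P=1 W=1 U=1 S=0
  ⇒ phys 0x260F9  [2 reads]
#3 VA=0x3330 (r,kernel):
  [0] read 0x1D idx=0: raw=0x28007 flags P=1 W=1 U=1 S=0
  [1] read 0x28 idx=3: raw=0x2B007 flags P=1 W=1 U=1 S=0
  ⇒ phys 0x2B330  [2 reads]
#4 VA=0x2A12693 (r,kernel):
  [0] read 0x1D idx=21: raw=0x2F007 flags P=1 W=1 U=1 S=0
  [1] read 0x2F idx=18: raw=0x4C006 flags P=0 W=1 U=1 S=0
  → PAGE_NOT_PRESENT  (2 entries read)

Access #1 PA: FAULT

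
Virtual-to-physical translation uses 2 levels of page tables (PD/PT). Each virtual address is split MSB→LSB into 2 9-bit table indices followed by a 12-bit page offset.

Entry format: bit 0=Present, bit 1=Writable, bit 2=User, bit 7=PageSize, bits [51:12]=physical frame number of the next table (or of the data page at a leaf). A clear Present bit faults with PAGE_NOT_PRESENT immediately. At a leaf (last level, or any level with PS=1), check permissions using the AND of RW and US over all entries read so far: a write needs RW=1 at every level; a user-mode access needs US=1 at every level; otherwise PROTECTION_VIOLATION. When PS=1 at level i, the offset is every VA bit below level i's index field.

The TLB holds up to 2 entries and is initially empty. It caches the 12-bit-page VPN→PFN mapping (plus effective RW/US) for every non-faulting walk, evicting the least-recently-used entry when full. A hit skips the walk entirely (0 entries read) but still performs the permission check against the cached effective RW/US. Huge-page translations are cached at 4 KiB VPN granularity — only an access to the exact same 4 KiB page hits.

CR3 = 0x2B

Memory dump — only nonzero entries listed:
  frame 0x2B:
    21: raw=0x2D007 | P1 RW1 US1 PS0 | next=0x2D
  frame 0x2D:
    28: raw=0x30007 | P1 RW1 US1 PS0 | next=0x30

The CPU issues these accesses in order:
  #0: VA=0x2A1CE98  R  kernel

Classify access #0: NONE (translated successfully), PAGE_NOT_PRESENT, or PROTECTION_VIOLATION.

Trace:
#0 VA=0x2A1CE98 (r,kernel):
  L0 @0x2B[21] → 0x2D007  P=1,RW=1,US=1,PS=0
  L1 @0x2D[28] → 0x30007  P=1,RW=1,US=1,PS=0
  → PA=0x30E98  (2 entries read)

Access #0 fault: NONE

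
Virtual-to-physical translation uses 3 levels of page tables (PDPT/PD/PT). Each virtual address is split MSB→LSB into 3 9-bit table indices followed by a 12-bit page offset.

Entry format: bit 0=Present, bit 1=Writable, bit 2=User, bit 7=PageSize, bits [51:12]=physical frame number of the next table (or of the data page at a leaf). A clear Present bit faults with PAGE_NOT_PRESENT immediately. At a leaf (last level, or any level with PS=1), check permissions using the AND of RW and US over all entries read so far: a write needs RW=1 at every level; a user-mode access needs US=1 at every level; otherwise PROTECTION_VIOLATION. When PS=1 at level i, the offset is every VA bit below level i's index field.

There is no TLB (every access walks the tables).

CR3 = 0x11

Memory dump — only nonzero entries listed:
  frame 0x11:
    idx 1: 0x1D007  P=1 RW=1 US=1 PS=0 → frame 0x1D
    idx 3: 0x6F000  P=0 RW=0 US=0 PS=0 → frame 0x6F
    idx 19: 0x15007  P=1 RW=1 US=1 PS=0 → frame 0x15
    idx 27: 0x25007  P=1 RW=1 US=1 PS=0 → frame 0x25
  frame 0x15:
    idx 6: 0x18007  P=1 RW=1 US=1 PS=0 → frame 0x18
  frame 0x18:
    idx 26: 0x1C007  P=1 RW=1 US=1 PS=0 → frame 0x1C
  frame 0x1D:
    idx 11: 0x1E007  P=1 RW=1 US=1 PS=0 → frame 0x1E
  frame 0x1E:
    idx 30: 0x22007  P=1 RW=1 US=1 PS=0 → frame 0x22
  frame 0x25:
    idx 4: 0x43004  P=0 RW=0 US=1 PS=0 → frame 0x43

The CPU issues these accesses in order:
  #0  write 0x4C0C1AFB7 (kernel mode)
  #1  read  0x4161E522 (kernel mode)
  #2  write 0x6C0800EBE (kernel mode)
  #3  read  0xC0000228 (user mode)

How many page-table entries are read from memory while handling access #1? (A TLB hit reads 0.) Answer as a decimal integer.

Trace:
#0 VA=0x4C0C1AFB7 (w,kernel):
  lvl0: tbl 0x11, slot 19 ⇒ 0x15007 (P1/RW1/US1/PS0)
  lvl1: tbl 0x15, slot 6 ⇒ 0x18007 (P1/RW1/US1/PS0)
  lvl2: tbl 0x18, slot 26 ⇒ 0x1C007 (P1/RW1/US1/PS0)
  ⇒ phys 0x1CFB7  [3 reads]
#1 VA=0x4161E522 (r,kernel):
  lvl0: tbl 0x11, slot 1 ⇒ 0x1D007 (P1/RW1/US1/PS0)
  lvl1: tbl 0x1D, slot 11 ⇒ 0x1E007 (P1/RW1/US1/PS0)
  lvl2: tbl 0x1E, slot 30 ⇒ 0x22007 (P1/RW1/US1/PS0)
  ⇒ phys 0x22522  [3 reads]
#2 VA=0x6C0800EBE (w,kernel):
  lvl0: tbl 0x11, slot 27 ⇒ 0x25007 (P1/RW1/US1/PS0)
  lvl1: tbl 0x25, slot 4 ⇒ 0x43004 (P0/RW0/US1/PS0)
  ✗ PAGE_NOT_PRESENT  [2 reads]
#3 VA=0xC0000228 (r,user):
  lvl0: tbl 0x11, slot 3 ⇒ 0x6F000 (P0/RW0/US0/PS0)
  ✗ PAGE_NOT_PRESENT  [1 reads]

Entries read for #1: 3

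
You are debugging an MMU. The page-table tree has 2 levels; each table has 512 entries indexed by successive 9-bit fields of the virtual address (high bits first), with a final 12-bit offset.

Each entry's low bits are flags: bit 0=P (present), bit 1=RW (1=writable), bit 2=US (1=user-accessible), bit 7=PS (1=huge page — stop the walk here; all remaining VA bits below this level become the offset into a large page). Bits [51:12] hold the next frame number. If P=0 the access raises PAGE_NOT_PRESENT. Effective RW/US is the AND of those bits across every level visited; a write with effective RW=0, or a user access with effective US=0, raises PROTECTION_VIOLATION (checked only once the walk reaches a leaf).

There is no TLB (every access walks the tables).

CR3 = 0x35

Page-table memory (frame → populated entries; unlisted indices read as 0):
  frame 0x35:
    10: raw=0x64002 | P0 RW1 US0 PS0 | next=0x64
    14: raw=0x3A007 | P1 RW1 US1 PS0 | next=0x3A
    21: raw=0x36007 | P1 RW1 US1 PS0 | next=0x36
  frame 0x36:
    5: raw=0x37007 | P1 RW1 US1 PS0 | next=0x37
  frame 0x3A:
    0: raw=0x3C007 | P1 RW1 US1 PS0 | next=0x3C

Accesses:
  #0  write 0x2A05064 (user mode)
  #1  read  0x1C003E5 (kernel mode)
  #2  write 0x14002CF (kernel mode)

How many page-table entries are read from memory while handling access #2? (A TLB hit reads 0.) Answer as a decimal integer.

Trace:
#0 VA=0x2A05064 (w,user):
  lvl0: tbl 0x35, slot 21 ⇒ 0x36007 (P1/RW1/US1/PS0)
  lvl1: tbl 0x36, slot 5 ⇒ 0x37007 (P1/RW1/US1/PS0)
  ✓ 0x37064  — 2 lookups
#1 VA=0x1C003E5 (r,kernel):
  lvl0: tbl 0x35, slot 14 ⇒ 0x3A007 (P1/RW1/US1/PS0)
  lvl1: tbl 0x3A, slot 0 ⇒ 0x3C007 (P1/RW1/US1/PS0)
  ✓ 0x3C3E5  — 2 lookups
#2 VA=0x14002CF (w,kernel):
  lvl0: tbl 0x35, slot 10 ⇒ 0x64002 (P0/RW1/US0/PS0)
  ✗ PAGE_NOT_PRESENT  [1 reads]

Entries read for #2: 1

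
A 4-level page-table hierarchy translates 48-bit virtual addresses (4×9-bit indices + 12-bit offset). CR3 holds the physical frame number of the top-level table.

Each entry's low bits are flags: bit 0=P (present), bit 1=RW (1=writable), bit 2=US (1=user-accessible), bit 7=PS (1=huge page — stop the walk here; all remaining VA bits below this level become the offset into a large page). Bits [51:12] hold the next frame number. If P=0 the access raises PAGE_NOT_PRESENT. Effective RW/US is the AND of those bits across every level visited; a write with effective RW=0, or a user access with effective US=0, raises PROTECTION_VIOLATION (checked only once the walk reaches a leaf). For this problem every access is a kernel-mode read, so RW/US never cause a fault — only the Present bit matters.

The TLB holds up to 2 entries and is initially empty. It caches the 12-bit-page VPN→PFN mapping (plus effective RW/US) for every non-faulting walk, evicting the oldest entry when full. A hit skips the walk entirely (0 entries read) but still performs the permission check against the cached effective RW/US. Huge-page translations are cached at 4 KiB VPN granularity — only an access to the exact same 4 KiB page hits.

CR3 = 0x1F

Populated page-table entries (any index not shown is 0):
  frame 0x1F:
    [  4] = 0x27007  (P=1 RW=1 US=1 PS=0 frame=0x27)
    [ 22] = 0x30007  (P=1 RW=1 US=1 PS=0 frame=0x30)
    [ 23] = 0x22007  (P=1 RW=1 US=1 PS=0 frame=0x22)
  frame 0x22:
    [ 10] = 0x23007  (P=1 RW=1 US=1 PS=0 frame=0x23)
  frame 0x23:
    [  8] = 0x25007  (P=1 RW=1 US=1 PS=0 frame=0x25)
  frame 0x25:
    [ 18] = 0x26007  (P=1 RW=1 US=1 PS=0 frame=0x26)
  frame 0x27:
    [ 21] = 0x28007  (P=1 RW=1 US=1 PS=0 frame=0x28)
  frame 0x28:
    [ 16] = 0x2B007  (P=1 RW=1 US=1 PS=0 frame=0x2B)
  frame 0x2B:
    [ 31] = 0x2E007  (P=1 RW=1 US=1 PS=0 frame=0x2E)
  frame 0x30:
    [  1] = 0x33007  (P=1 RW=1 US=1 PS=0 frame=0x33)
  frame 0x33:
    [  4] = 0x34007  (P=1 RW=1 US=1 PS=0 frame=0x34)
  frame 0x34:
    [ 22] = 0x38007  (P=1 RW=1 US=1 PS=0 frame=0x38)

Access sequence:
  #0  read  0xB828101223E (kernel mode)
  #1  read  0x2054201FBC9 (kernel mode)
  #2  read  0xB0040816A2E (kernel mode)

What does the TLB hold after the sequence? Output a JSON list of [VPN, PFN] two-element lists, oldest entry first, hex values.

Walk each access:
#0 VA=0xB828101223E (r,kernel):
  lvl0: tbl 0x1F, slot 23 ⇒ 0x22007 (P1/RW1/US1/PS0)
  lvl1: tbl 0x22, slot 10 ⇒ 0x23007 (P1/RW1/US1/PS0)
  lvl2: tbl 0x23, slot 8 ⇒ 0x25007 (P1/RW1/US1/PS0)
  lvl3: tbl 0x25, slot 18 ⇒ 0x26007 (P1/RW1/US1/PS0)
  ✓ 0x2623E  — 4 lookups
#1 VA=0x2054201FBC9 (r,kernel):
  lvl0: tbl 0x1F, slot 4 ⇒ 0x27007 (P1/RW1/US1/PS0)
  lvl1: tbl 0x27, slot 21 ⇒ 0x28007 (P1/RW1/US1/PS0)
  lvl2: tbl 0x28, slot 16 ⇒ 0x2B007 (P1/RW1/US1/PS0)
  lvl3: tbl 0x2B, slot 31 ⇒ 0x2E007 (P1/RW1/US1/PS0)
  ✓ 0x2EBC9  — 4 lookups
#2 VA=0xB0040816A2E (r,kernel):
  lvl0: tbl 0x1F, slot 22 ⇒ 0x30007 (P1/RW1/US1/PS0)
  lvl1: tbl 0x30, slot 1 ⇒ 0x33007 (P1/RW1/US1/PS0)
  lvl2: tbl 0x33, slot 4 ⇒ 0x34007 (P1/RW1/US1/PS0)
  lvl3: tbl 0x34, slot 22 ⇒ 0x38007 (P1/RW1/US1/PS0)
  ✓ 0x38A2E  — 4 lookups

TLB: [["0x2054201F", "0x2E"], ["0xB0040816", "0x38"]]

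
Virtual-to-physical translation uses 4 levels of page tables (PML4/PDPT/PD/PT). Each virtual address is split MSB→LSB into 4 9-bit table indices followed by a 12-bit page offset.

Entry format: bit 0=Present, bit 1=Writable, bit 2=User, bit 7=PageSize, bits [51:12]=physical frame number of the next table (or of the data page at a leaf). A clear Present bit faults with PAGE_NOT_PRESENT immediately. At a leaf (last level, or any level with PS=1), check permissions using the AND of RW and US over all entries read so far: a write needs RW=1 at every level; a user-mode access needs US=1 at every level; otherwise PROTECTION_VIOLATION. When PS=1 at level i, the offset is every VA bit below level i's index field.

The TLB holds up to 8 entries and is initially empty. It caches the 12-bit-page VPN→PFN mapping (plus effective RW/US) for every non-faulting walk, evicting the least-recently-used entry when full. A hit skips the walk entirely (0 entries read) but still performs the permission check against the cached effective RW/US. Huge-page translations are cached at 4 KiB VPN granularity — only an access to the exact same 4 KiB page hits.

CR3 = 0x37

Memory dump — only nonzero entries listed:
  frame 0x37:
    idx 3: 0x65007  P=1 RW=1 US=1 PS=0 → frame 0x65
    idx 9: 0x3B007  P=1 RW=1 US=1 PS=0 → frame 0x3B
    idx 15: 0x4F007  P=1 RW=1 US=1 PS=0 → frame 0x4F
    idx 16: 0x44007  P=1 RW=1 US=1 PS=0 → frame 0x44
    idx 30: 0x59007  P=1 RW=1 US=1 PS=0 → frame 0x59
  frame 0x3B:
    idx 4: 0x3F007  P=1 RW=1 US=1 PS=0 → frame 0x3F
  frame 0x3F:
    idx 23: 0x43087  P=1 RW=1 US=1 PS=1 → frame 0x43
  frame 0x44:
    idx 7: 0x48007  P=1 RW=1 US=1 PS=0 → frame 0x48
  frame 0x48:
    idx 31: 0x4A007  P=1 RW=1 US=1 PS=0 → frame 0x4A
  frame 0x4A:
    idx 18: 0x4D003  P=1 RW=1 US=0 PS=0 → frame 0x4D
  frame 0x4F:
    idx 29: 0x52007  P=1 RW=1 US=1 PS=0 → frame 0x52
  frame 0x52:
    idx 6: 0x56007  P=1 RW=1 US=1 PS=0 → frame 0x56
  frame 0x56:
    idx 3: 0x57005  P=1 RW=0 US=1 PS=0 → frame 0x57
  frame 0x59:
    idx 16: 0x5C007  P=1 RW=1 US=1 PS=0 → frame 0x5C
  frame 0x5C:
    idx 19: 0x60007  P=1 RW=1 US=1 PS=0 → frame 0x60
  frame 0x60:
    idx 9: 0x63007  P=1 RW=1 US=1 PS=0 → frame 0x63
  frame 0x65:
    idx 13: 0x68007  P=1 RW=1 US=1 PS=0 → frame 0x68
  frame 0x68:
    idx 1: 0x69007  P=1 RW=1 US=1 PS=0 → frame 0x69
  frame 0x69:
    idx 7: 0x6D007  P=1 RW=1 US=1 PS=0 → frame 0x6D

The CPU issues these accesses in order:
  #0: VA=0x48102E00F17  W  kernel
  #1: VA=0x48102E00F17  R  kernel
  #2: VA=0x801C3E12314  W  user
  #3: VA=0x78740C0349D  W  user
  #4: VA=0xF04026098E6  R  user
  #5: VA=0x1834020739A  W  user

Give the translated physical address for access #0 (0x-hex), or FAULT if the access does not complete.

Per-access translation:
#0 VA=0x48102E00F17 (w,kernel):
  L0 @0x37[9] → 0x3B007  P=1,RW=1,US=1,PS=0
  L1 @0x3B[4] → 0x3F007  P=1,RW=1,US=1,PS=0
  L2 @0x3F[23] → 0x43087  P=1,RW=1,US=1,PS=1
  ⇒ phys 0x43F17 (huge @L2)  [3 reads]
#1 VA=0x48102E00F17 (r,kernel):
  TLB hit vpn=0x48102E00 → PA=0x43F17
#2 VA=0x801C3E12314 (w,user):
  L0 @0x37[16] → 0x44007  P=1,RW=1,US=1,PS=0
  L1 @0x44[7] → 0x48007  P=1,RW=1,US=1,PS=0
  L2 @0x48[31] → 0x4A007  P=1,RW=1,US=1,PS=0
  L3 @0x4A[18] → 0x4D003  P=1,RW=1,US=0,PS=0
  → PROTECTION_VIOLATION  (4 entries read)
#3 VA=0x78740C0349D (w,user):
  L0 @0x37[15] → 0x4F007  P=1,RW=1,US=1,PS=0
  L1 @0x4F[29] → 0x52007  P=1,RW=1,US=1,PS=0
  L2 @0x52[6] → 0x56007  P=1,RW=1,US=1,PS=0
  L3 @0x56[3] → 0x57005  P=1,RW=0,US=1,PS=0
  → PROTECTION_VIOLATION  (4 entries read)
#4 VA=0xF04026098E6 (r,user):
  L0 @0x37[30] → 0x59007  P=1,RW=1,US=1,PS=0
  L1 @0x59[16] → 0x5C007  P=1,RW=1,US=1,PS=0
  L2 @0x5C[19] → 0x60007  P=1,RW=1,US=1,PS=0
  L3 @0x60[9] → 0x63007  P=1,RW=1,US=1,PS=0
  ⇒ phys 0x638E6  [4 reads]
#5 VA=0x1834020739A (w,user):
  L0 @0x37[3] → 0x65007  P=1,RW=1,US=1,PS=0
  L1 @0x65[13] → 0x68007  P=1,RW=1,US=1,PS=0
  L2 @0x68[1] → 0x69007  P=1,RW=1,US=1,PS=0
  L3 @0x69[7] → 0x6D007  P=1,RW=1,US=1,PS=0
  ⇒ phys 0x6D39A  [4 reads]

Access #0 PA: 0x43F17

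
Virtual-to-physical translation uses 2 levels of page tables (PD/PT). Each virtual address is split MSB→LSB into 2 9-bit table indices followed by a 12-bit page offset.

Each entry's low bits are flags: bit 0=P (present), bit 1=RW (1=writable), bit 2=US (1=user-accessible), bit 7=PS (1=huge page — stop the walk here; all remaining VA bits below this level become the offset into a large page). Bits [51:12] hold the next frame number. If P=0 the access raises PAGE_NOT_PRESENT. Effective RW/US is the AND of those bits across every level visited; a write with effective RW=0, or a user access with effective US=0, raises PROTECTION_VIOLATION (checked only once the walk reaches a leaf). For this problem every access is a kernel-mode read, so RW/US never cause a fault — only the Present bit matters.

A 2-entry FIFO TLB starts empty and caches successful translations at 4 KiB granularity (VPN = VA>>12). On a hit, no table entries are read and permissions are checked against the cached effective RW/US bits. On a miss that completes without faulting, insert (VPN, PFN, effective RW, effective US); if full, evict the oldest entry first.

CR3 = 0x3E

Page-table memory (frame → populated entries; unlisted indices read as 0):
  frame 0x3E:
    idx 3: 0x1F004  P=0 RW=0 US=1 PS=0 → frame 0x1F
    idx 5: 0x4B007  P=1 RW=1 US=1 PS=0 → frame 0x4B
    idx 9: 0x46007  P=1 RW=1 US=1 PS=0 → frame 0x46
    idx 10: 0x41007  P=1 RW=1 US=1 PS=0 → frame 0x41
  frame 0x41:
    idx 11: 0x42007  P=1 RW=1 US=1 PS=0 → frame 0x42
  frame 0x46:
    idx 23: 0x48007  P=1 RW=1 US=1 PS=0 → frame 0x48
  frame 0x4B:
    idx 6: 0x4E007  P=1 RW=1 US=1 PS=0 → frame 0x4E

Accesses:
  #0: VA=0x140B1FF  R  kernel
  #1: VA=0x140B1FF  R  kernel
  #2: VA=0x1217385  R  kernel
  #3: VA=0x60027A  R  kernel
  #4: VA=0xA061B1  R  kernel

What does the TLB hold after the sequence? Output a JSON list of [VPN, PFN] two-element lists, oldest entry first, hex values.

Trace:
#0 VA=0x140B1FF (r,kernel):
  L0 @0x3E[10] → 0x41007  P=1,RW=1,US=1,PS=0
  L1 @0x41[11] → 0x42007  P=1,RW=1,US=1,PS=0
  ✓ 0x421FF  — 2 lookups
#1 VA=0x140B1FF (r,kernel):
  TLB hit vpn=0x140B → PA=0x421FF
#2 VA=0x1217385 (r,kernel):
  L0 @0x3E[9] → 0x46007  P=1,RW=1,US=1,PS=0
  L1 @0x46[23] → 0x48007  P=1,RW=1,US=1,PS=0
  ✓ 0x48385  — 2 lookups
#3 VA=0x60027A (r,kernel):
  L0 @0x3E[3] → 0x1F004  P=0,RW=0,US=1,PS=0
  ⇒ fault: PAGE_NOT_PRESENT  — 1 lookups
#4 VA=0xA061B1 (r,kernel):
  L0 @0x3E[5] → 0x4B007  P=1,RW=1,US=1,PS=0
  L1 @0x4B[6] → 0x4E007  P=1,RW=1,US=1,PS=0
  ✓ 0x4E1B1  — 2 lookups

TLB: [["0x1217", "0x48"], ["0xA06", "0x4E"]]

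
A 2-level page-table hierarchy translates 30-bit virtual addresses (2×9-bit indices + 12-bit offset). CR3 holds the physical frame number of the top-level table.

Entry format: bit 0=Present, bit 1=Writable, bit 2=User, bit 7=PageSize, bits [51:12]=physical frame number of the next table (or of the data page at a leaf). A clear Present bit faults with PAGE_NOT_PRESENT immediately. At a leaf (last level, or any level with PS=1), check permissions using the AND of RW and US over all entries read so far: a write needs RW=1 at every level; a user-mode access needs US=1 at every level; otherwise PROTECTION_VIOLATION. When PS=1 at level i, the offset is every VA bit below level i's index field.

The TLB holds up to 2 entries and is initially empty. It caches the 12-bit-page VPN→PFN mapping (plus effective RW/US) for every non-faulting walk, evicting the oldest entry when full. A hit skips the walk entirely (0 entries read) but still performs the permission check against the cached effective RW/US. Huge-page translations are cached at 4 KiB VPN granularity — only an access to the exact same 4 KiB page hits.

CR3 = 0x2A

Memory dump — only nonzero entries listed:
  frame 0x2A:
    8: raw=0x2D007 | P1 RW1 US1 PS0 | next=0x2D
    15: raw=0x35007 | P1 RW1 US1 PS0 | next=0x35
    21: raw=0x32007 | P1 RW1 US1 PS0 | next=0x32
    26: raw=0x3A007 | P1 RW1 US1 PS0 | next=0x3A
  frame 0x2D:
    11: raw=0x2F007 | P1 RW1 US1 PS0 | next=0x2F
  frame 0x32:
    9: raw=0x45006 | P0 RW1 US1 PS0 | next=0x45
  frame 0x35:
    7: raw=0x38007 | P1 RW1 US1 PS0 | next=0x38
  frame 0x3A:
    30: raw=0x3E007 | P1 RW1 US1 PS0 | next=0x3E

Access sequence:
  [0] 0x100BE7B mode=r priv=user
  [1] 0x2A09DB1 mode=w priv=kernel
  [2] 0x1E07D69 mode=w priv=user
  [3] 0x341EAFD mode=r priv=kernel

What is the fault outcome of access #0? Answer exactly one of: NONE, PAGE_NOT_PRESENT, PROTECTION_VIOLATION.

Trace:
#0 VA=0x100BE7B (r,user):
  L0: frame=0x2A idx=8 entry=0x2D007 [P=1 RW=1 US=1 PS=0]
  L1: frame=0x2D idx=11 entry=0x2F007 [P=1 RW=1 US=1 PS=0]
  → PA=0x2FE7B  (2 entries read)
#1 VA=0x2A09DB1 (w,kernel):
  L0: frame=0x2A idx=21 entry=0x32007 [P=1 RW=1 US=1 PS=0]
  L1: frame=0x32 idx=9 entry=0x45006 [P=0 RW=1 US=1 PS=0]
  ⇒ fault: PAGE_NOT_PRESENT  — 2 lookups
#2 VA=0x1E07D69 (w,user):
  L0: frame=0x2A idx=15 entry=0x35007 [P=1 RW=1 US=1 PS=0]
  L1: frame=0x35 idx=7 entry=0x38007 [P=1 RW=1 US=1 PS=0]
  → PA=0x38D69  (2 entries read)
#3 VA=0x341EAFD (r,kernel):
  L0: frame=0x2A idx=26 entry=0x3A007 [P=1 RW=1 US=1 PS=0]
  L1: frame=0x3A idx=30 entry=0x3E007 [P=1 RW=1 US=1 PS=0]
  → PA=0x3EAFD  (2 entries read)

Access #0 fault: NONE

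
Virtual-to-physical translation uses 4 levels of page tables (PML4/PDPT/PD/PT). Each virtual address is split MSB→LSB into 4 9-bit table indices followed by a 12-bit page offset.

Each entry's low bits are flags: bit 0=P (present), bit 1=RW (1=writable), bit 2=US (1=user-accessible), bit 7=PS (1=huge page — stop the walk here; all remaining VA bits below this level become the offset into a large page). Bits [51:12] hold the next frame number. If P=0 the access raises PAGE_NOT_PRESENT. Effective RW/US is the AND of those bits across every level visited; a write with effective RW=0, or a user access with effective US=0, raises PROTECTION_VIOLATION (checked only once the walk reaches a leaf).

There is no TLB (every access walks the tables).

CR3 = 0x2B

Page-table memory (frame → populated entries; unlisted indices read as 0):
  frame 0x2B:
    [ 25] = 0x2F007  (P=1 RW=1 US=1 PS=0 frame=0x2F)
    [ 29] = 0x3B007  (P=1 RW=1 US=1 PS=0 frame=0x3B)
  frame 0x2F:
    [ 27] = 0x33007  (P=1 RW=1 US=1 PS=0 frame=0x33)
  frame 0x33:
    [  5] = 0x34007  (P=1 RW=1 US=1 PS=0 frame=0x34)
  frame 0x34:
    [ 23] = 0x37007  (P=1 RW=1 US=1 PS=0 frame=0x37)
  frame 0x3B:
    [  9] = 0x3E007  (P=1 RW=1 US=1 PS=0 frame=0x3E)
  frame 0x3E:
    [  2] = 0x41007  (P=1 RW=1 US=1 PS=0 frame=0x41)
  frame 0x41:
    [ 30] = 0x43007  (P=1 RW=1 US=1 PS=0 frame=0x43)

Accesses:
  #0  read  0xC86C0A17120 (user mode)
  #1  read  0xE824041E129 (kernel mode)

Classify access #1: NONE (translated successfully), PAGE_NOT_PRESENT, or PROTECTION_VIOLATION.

Per-access translation:
#0 VA=0xC86C0A17120 (r,user):
  lvl0: tbl 0x2B, slot 25 ⇒ 0x2F007 (P1/RW1/US1/PS0)
  lvl1: tbl 0x2F, slot 27 ⇒ 0x33007 (P1/RW1/US1/PS0)
  lvl2: tbl 0x33, slot 5 ⇒ 0x34007 (P1/RW1/US1/PS0)
  lvl3: tbl 0x34, slot 23 ⇒ 0x37007 (P1/RW1/US1/PS0)
  ✓ 0x37120  — 4 lookups
#1 VA=0xE824041E129 (r,kernel):
  lvl0: tbl 0x2B, slot 29 ⇒ 0x3B007 (P1/RW1/US1/PS0)
  lvl1: tbl 0x3B, slot 9 ⇒ 0x3E007 (P1/RW1/US1/PS0)
  lvl2: tbl 0x3E, slot 2 ⇒ 0x41007 (P1/RW1/US1/PS0)
  lvl3: tbl 0x41, slot 30 ⇒ 0x43007 (P1/RW1/US1/PS0)
  ✓ 0x43129  — 4 lookups

Access #1 fault: NONE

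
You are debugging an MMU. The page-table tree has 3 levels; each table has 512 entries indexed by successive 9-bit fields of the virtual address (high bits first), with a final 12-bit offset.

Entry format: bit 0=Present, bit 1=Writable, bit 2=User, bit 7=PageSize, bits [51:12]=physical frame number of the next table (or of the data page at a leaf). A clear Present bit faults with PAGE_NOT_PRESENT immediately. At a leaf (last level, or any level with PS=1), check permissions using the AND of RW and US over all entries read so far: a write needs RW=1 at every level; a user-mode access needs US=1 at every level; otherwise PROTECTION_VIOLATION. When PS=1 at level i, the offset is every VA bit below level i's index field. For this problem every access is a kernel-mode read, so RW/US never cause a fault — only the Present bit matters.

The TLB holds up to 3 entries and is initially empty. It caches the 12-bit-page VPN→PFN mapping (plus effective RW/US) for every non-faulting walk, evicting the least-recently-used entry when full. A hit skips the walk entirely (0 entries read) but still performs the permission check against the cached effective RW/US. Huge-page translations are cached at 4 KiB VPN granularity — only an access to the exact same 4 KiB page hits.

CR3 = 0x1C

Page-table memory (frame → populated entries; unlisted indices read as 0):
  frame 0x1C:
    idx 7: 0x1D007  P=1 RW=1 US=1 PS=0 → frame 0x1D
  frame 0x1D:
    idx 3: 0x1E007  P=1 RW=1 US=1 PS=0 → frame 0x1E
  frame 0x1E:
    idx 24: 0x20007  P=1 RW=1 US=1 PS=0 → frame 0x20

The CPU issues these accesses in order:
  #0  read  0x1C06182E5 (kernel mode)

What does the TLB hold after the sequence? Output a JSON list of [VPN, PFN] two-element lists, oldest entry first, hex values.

Per-access translation:
#0 VA=0x1C06182E5 (r,kernel):
  lvl0: tbl 0x1C, slot 7 ⇒ 0x1D007 (P1/RW1/US1/PS0)
  lvl1: tbl 0x1D, slot 3 ⇒ 0x1E007 (P1/RW1/US1/PS0)
  lvl2: tbl 0x1E, slot 24 ⇒ 0x20007 (P1/RW1/US1/PS0)
  ⇒ phys 0x202E5  [3 reads]

TLB: [["0x1C0618", "0x20"]]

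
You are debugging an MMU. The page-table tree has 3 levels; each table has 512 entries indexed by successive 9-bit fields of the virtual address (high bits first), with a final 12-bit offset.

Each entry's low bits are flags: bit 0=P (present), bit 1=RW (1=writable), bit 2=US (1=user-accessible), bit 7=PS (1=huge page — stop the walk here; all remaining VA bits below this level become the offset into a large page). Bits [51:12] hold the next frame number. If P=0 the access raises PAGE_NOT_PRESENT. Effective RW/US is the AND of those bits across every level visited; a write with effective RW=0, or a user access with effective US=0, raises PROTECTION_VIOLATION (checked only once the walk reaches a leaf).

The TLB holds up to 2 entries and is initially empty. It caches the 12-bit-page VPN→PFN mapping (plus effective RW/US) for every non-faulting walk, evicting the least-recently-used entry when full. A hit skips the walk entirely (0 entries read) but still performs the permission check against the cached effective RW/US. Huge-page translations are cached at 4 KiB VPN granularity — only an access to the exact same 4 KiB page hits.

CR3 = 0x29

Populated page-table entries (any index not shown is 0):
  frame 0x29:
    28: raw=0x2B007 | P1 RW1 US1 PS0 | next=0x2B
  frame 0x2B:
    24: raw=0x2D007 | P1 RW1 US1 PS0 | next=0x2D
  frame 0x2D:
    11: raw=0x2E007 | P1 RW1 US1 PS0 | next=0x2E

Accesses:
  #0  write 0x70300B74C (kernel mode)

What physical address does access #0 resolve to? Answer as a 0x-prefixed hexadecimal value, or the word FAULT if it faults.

Walk each access:
#0 VA=0x70300B74C (w,kernel):
  [0] read 0x29 idx=28: raw=0x2B007 flags P=1 W=1 U=1 S=0
  [1] read 0x2B idx=24: raw=0x2D007 flags P=1 W=1 U=1 S=0
  [2] read 0x2D idx=11: raw=0x2E007 flags P=1 W=1 U=1 S=0
  ✓ 0x2E74C  — 3 lookups

Access #0 PA: 0x2E74C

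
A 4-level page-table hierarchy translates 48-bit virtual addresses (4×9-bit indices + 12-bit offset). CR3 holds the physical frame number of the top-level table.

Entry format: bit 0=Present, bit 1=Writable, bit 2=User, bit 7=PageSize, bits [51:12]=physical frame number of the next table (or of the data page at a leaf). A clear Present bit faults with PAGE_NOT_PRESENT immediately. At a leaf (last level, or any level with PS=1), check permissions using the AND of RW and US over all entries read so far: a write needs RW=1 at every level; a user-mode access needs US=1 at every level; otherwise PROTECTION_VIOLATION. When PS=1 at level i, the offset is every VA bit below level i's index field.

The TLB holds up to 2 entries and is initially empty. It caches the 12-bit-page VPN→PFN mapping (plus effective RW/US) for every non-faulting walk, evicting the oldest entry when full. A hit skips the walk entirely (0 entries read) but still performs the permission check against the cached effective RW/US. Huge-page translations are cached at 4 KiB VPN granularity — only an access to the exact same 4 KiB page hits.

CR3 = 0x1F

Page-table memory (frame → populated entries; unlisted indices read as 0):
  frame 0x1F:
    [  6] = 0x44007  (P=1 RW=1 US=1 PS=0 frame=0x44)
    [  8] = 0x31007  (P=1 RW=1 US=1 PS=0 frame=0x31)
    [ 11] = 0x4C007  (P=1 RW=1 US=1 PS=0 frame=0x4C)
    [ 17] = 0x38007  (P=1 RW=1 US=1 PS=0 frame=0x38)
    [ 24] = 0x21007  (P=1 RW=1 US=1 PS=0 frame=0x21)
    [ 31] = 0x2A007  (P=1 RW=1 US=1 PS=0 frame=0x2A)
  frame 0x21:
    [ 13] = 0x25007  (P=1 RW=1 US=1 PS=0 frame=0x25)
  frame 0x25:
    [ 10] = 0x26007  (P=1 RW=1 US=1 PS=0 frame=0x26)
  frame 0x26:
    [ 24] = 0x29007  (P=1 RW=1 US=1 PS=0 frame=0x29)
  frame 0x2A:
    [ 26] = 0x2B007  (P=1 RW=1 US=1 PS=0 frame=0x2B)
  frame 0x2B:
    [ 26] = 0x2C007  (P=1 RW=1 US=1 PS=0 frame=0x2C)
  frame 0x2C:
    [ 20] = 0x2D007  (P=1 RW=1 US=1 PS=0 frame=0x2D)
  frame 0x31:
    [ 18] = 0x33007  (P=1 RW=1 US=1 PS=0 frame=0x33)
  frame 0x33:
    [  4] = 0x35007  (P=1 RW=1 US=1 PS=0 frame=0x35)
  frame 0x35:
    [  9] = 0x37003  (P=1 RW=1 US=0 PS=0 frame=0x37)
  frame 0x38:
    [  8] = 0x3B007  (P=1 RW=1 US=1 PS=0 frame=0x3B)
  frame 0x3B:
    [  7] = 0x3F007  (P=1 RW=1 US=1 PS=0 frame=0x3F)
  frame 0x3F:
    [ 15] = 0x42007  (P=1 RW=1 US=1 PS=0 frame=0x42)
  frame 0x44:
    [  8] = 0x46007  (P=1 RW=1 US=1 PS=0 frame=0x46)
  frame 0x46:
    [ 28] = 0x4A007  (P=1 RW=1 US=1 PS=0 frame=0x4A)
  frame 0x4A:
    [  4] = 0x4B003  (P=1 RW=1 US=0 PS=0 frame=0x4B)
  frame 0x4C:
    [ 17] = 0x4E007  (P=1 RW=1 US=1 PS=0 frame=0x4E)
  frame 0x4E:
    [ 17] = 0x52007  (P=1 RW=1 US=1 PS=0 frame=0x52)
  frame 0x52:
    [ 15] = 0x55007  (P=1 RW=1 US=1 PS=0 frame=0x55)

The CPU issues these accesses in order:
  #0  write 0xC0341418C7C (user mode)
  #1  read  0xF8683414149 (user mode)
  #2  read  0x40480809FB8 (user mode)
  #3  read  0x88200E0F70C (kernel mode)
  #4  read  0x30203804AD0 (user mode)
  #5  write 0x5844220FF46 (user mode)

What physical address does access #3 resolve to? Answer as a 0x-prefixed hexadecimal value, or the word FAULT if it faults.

Trace:
#0 VA=0xC0341418C7C (w,user):
  L0 @0x1F[24] → 0x21007  P=1,RW=1,US=1,PS=0
  L1 @0x21[13] → 0x25007  P=1,RW=1,US=1,PS=0
  L2 @0x25[10] → 0x26007  P=1,RW=1,US=1,PS=0
  L3 @0x26[24] → 0x29007  P=1,RW=1,US=1,PS=0
  ✓ 0x29C7C  — 4 lookups
#1 VA=0xF8683414149 (r,user):
  L0 @0x1F[31] → 0x2A007  P=1,RW=1,US=1,PS=0
  L1 @0x2A[26] → 0x2B007  P=1,RW=1,US=1,PS=0
  L2 @0x2B[26] → 0x2C007  P=1,RW=1,US=1,PS=0
  L3 @0x2C[20] → 0x2D007  P=1,RW=1,US=1,PS=0
  ✓ 0x2D149  — 4 lookups
#2 VA=0x40480809FB8 (r,user):
  L0 @0x1F[8] → 0x31007  P=1,RW=1,US=1,PS=0
  L1 @0x31[18] → 0x33007  P=1,RW=1,US=1,PS=0
  L2 @0x33[4] → 0x35007  P=1,RW=1,US=1,PS=0
  L3 @0x35[9] → 0x37003  P=1,RW=1,US=0,PS=0
  → PROTECTION_VIOLATION  (4 entries read)
#3 VA=0x88200E0F70C (r,kernel):
  L0 @0x1F[17] → 0x38007  P=1,RW=1,US=1,PS=0
  L1 @0x38[8] → 0x3B007  P=1,RW=1,US=1,PS=0
  L2 @0x3B[7] → 0x3F007  P=1,RW=1,US=1,PS=0
  L3 @0x3F[15] → 0x42007  P=1,RW=1,US=1,PS=0
  ✓ 0x4270C  — 4 lookups
#4 VA=0x30203804AD0 (r,user):
  L0 @0x1F[6] → 0x44007  P=1,RW=1,US=1,PS=0
  L1 @0x44[8] → 0x46007  P=1,RW=1,US=1,PS=0
  L2 @0x46[28] → 0x4A007  P=1,RW=1,US=1,PS=0
  L3 @0x4A[4] → 0x4B003  P=1,RW=1,US=0,PS=0
  → PROTECTION_VIOLATION  (4 entries read)
#5 VA=0x5844220FF46 (w,user):
  L0 @0x1F[11] → 0x4C007  P=1,RW=1,US=1,PS=0
  L1 @0x4C[17] → 0x4E007  P=1,RW=1,US=1,PS=0
  L2 @0x4E[17] → 0x52007  P=1,RW=1,US=1,PS=0
  L3 @0x52[15] → 0x55007  P=1,RW=1,US=1,PS=0
  ✓ 0x55F46  — 4 lookups

Access #3 PA: 0x4270C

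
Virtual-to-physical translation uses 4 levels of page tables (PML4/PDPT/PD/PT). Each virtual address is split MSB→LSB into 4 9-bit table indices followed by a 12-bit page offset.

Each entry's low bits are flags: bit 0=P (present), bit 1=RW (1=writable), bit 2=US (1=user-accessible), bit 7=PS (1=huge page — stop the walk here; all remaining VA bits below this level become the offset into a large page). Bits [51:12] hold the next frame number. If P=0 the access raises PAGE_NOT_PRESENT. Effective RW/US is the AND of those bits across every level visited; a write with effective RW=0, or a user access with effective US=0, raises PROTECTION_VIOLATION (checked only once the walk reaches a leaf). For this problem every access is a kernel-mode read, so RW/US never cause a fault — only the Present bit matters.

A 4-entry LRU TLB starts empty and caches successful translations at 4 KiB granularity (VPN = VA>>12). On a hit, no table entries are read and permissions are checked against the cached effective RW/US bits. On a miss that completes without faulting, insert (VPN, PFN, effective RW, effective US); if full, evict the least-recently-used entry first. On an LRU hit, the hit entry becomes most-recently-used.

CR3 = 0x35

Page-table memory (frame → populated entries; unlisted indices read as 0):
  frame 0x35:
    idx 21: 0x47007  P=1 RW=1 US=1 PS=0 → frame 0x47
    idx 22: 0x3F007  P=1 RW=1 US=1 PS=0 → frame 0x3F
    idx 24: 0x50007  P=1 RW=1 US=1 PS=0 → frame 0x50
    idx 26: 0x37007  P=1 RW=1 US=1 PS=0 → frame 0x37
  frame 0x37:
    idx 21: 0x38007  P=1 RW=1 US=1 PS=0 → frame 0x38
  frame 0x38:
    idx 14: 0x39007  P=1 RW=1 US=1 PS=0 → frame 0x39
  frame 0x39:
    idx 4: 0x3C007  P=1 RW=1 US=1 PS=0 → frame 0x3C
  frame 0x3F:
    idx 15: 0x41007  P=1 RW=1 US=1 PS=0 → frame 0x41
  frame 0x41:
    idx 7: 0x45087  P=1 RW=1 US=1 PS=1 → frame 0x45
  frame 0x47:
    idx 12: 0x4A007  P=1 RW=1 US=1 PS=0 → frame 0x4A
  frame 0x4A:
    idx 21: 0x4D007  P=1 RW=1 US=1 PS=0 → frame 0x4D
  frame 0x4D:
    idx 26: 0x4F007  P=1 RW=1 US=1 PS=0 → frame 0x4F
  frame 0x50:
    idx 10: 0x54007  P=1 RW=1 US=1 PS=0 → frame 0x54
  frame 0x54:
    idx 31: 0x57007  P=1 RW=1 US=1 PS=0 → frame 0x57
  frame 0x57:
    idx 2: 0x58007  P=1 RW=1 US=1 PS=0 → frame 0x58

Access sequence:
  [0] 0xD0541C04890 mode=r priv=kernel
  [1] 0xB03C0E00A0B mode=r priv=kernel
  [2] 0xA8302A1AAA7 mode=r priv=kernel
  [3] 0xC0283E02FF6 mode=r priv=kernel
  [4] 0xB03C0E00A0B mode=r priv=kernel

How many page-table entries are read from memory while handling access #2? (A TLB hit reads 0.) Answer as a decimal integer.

Per-access translation:
#0 VA=0xD0541C04890 (r,kernel):
  lvl0: tbl 0x35, slot 26 ⇒ 0x37007 (P1/RW1/US1/PS0)
  lvl1: tbl 0x37, slot 21 ⇒ 0x38007 (P1/RW1/US1/PS0)
  lvl2: tbl 0x38, slot 14 ⇒ 0x39007 (P1/RW1/US1/PS0)
  lvl3: tbl 0x39, slot 4 ⇒ 0x3C007 (P1/RW1/US1/PS0)
  ⇒ phys 0x3C890  [4 reads]
#1 VA=0xB03C0E00A0B (r,kernel):
  lvl0: tbl 0x35, slot 22 ⇒ 0x3F007 (P1/RW1/US1/PS0)
  lvl1: tbl 0x3F, slot 15 ⇒ 0x41007 (P1/RW1/US1/PS0)
  lvl2: tbl 0x41, slot 7 ⇒ 0x45087 (P1/RW1/US1/PS1)
  ⇒ phys 0x45A0B (huge @L2)  [3 reads]
#2 VA=0xA8302A1AAA7 (r,kernel):
  lvl0: tbl 0x35, slot 21 ⇒ 0x47007 (P1/RW1/US1/PS0)
  lvl1: tbl 0x47, slot 12 ⇒ 0x4A007 (P1/RW1/US1/PS0)
  lvl2: tbl 0x4A, slot 21 ⇒ 0x4D007 (P1/RW1/US1/PS0)
  lvl3: tbl 0x4D, slot 26 ⇒ 0x4F007 (P1/RW1/US1/PS0)
  ⇒ phys 0x4FAA7  [4 reads]
#3 VA=0xC0283E02FF6 (r,kernel):
  lvl0: tbl 0x35, slot 24 ⇒ 0x50007 (P1/RW1/US1/PS0)
  lvl1: tbl 0x50, slot 10 ⇒ 0x54007 (P1/RW1/US1/PS0)
  lvl2: tbl 0x54, slot 31 ⇒ 0x57007 (P1/RW1/US1/PS0)
  lvl3: tbl 0x57, slot 2 ⇒ 0x58007 (P1/RW1/US1/PS0)
  ⇒ phys 0x58FF6  [4 reads]
#4 VA=0xB03C0E00A0B (r,kernel):
  TLB hit vpn=0xB03C0E00 → PA=0x45A0B

Entries read for #2: 4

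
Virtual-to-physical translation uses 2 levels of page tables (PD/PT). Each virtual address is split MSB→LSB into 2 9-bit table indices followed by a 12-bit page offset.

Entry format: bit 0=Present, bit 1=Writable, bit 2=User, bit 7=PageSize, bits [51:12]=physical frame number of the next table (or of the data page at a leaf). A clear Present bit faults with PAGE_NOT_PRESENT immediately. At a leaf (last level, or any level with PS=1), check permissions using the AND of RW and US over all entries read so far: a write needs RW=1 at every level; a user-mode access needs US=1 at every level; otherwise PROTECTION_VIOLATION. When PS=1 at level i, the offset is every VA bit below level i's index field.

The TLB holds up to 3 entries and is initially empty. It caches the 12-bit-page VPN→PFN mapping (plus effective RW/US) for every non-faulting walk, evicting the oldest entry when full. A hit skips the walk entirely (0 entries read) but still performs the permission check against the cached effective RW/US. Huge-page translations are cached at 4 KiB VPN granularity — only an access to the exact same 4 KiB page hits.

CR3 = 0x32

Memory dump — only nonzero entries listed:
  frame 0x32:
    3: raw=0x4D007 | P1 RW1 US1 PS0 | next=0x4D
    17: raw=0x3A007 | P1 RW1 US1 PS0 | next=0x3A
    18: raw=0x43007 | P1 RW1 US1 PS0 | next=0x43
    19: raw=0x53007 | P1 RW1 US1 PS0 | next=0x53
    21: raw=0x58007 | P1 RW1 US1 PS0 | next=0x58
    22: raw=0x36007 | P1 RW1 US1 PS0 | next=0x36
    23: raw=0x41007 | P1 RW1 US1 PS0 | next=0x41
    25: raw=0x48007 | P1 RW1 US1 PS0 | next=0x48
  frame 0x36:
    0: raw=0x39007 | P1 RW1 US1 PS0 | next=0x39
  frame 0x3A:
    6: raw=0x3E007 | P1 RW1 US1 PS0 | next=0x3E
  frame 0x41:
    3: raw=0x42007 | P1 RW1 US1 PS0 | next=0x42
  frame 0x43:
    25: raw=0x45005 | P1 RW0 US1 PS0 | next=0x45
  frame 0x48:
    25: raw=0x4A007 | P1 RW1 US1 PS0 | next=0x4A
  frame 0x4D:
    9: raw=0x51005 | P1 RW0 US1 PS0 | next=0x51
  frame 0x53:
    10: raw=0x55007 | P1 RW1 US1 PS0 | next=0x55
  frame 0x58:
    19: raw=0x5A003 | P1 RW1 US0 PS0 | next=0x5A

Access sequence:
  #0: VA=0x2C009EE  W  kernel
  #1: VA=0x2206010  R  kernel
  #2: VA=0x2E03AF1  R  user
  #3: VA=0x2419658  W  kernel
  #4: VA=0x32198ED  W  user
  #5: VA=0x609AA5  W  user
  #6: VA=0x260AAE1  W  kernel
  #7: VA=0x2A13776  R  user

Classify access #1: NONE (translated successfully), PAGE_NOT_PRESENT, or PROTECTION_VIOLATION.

Walk each access:
#0 VA=0x2C009EE (w,kernel):
  L0 @0x32[22] → 0x36007  P=1,RW=1,US=1,PS=0
  L1 @0x36[0] → 0x39007  P=1,RW=1,US=1,PS=0
  ✓ 0x399EE  — 2 lookups
#1 VA=0x2206010 (r,kernel):
  L0 @0x32[17] → 0x3A007  P=1,RW=1,US=1,PS=0
  L1 @0x3A[6] → 0x3E007  P=1,RW=1,US=1,PS=0
  ✓ 0x3E010  — 2 lookups
#2 VA=0x2E03AF1 (r,user):
  L0 @0x32[23] → 0x41007  P=1,RW=1,US=1,PS=0
  L1 @0x41[3] → 0x42007  P=1,RW=1,US=1,PS=0
  ✓ 0x42AF1  — 2 lookups
#3 VA=0x2419658 (w,kernel):
  L0 @0x32[18] → 0x43007  P=1,RW=1,US=1,PS=0
  L1 @0x43[25] → 0x45005  P=1,RW=0,US=1,PS=0
  ⇒ fault: PROTECTION_VIOLATION  — 2 lookups
#4 VA=0x32198ED (w,user):
  L0 @0x32[25] → 0x48007  P=1,RW=1,US=1,PS=0
  L1 @0x48[25] → 0x4A007  P=1,RW=1,US=1,PS=0
  ✓ 0x4A8ED  — 2 lookups
#5 VA=0x609AA5 (w,user):
  L0 @0x32[3] → 0x4D007  P=1,RW=1,US=1,PS=0
  L1 @0x4D[9] → 0x51005  P=1,RW=0,US=1,PS=0
  ⇒ fault: PROTECTION_VIOLATION  — 2 lookups
#6 VA=0x260AAE1 (w,kernel):
  L0 @0x32[19] → 0x53007  P=1,RW=1,US=1,PS=0
  L1 @0x53[10] → 0x55007  P=1,RW=1,US=1,PS=0
  ✓ 0x55AE1  — 2 lookups
#7 VA=0x2A13776 (r,user):
  L0 @0x32[21] → 0x58007  P=1,RW=1,US=1,PS=0
  L1 @0x58[19] → 0x5A003  P=1,RW=1,US=0,PS=0
  ⇒ fault: PROTECTION_VIOLATION  — 2 lookups

Access #1 fault: NONE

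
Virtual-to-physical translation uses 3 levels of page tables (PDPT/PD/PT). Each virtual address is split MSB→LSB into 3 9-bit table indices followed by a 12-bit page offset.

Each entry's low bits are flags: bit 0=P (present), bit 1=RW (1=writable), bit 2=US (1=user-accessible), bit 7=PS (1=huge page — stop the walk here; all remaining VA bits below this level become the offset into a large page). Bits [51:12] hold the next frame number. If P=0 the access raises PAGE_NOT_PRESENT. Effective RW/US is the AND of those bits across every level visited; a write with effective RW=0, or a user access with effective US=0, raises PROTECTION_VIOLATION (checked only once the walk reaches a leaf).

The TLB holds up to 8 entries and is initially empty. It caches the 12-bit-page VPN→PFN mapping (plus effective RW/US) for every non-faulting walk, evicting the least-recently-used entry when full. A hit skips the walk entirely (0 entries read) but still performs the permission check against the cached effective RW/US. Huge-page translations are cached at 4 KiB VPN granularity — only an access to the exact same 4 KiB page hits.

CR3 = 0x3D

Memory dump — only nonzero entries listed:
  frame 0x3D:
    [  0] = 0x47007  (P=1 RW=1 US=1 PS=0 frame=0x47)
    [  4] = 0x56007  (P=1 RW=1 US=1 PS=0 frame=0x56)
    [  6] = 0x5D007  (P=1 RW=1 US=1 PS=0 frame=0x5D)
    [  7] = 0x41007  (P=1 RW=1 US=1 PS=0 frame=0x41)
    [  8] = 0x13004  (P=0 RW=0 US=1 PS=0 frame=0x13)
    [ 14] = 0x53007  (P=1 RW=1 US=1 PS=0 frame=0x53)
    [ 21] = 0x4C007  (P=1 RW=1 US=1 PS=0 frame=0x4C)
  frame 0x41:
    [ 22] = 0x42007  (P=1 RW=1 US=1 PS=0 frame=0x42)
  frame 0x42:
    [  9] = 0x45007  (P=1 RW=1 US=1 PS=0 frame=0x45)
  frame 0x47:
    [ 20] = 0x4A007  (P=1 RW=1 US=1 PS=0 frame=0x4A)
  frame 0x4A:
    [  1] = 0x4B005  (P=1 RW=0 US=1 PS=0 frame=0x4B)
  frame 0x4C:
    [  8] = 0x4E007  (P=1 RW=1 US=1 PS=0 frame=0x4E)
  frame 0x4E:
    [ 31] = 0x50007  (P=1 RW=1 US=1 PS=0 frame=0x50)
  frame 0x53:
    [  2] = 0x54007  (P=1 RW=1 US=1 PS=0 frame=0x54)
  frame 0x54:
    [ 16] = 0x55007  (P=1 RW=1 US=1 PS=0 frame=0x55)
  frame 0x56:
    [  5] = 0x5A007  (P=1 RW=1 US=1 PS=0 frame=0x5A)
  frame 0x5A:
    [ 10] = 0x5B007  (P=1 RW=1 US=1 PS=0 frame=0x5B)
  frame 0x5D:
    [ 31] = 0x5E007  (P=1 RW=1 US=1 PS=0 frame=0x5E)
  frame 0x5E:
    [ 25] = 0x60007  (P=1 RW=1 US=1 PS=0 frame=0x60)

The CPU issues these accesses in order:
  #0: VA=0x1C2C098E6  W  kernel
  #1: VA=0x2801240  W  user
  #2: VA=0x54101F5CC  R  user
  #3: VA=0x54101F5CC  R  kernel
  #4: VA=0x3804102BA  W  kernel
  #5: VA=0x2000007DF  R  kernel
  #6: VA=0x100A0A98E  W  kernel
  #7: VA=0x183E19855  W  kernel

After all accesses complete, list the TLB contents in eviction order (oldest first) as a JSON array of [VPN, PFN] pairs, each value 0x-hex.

Trace:
#0 VA=0x1C2C098E6 (w,kernel):
  L0 @0x3D[7] → 0x41007  P=1,RW=1,US=1,PS=0
  L1 @0x41[22] → 0x42007  P=1,RW=1,US=1,PS=0
  L2 @0x42[9] → 0x45007  P=1,RW=1,US=1,PS=0
  ✓ 0x458E6  — 3 lookups
#1 VA=0x2801240 (w,user):
  L0 @0x3D[0] → 0x47007  P=1,RW=1,US=1,PS=0
  L1 @0x47[20] → 0x4A007  P=1,RW=1,US=1,PS=0
  L2 @0x4A[1] → 0x4B005  P=1,RW=0,US=1,PS=0
  → PROTECTION_VIOLATION  (3 entries read)
#2 VA=0x54101F5CC (r,user):
  L0 @0x3D[21] → 0x4C007  P=1,RW=1,US=1,PS=0
  L1 @0x4C[8] → 0x4E007  P=1,RW=1,US=1,PS=0
  L2 @0x4E[31] → 0x50007  P=1,RW=1,US=1,PS=0
  ✓ 0x505CC  — 3 lookups
#3 VA=0x54101F5CC (r,kernel):
  TLB hit vpn=0x54101F → PA=0x505CC
#4 VA=0x3804102BA (w,kernel):
  L0 @0x3D[14] → 0x53007  P=1,RW=1,US=1,PS=0
  L1 @0x53[2] → 0x54007  P=1,RW=1,US=1,PS=0
  L2 @0x54[16] → 0x55007  P=1,RW=1,US=1,PS=0
  ✓ 0x552BA  — 3 lookups
#5 VA=0x2000007DF (r,kernel):
  L0 @0x3D[8] → 0x13004  P=0,RW=0,US=1,PS=0
  → PAGE_NOT_PRESENT  (1 entries read)
#6 VA=0x100A0A98E (w,kernel):
  L0 @0x3D[4] → 0x56007  P=1,RW=1,US=1,PS=0
  L1 @0x56[5] → 0x5A007  P=1,RW=1,US=1,PS=0
  L2 @0x5A[10] → 0x5B007  P=1,RW=1,US=1,PS=0
  ✓ 0x5B98E  — 3 lookups
#7 VA=0x183E19855 (w,kernel):
  L0 @0x3D[6] → 0x5D007  P=1,RW=1,US=1,PS=0
  L1 @0x5D[31] → 0x5E007  P=1,RW=1,US=1,PS=0
  L2 @0x5E[25] → 0x60007  P=1,RW=1,US=1,PS=0
  ✓ 0x60855  — 3 lookups

TLB: [["0x1C2C09", "0x45"], ["0x54101F", "0x50"], ["0x380410", "0x55"], ["0x100A0A", "0x5B"], ["0x183E19", "0x60"]]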